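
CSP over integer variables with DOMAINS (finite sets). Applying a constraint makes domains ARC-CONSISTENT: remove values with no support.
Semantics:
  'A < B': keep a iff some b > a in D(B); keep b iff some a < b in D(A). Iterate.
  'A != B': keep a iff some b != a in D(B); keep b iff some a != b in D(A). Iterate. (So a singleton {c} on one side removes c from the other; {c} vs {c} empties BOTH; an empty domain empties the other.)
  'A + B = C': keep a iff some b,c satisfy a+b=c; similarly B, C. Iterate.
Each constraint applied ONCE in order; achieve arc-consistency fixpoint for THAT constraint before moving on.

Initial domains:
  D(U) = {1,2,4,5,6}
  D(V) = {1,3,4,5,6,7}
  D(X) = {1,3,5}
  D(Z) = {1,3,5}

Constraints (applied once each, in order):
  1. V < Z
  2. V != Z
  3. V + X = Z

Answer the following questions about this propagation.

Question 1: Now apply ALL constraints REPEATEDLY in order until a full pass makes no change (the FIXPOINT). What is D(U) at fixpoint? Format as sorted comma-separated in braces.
Answer: {1,2,4,5,6}

Derivation:
pass 0 (initial): D(U)={1,2,4,5,6}
pass 1: V {1,3,4,5,6,7}->{4}; X {1,3,5}->{1}; Z {1,3,5}->{5}
pass 2: no change
Fixpoint after 2 passes: D(U) = {1,2,4,5,6}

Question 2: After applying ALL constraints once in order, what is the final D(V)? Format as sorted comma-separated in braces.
Answer: {4}

Derivation:
Constraint 1 (V < Z) on D(V)={1,3,4,5,6,7} D(Z)={1,3,5}: V {1,3,4,5,6,7}->{1,3,4}; Z {1,3,5}->{3,5}
Constraint 2 (V != Z) on D(V)={1,3,4} D(Z)={3,5}: no change
Constraint 3 (V + X = Z) on D(V)={1,3,4} D(X)={1,3,5} D(Z)={3,5}: V {1,3,4}->{4}; X {1,3,5}->{1}; Z {3,5}->{5}
So after all 3 constraints: D(V) = {4}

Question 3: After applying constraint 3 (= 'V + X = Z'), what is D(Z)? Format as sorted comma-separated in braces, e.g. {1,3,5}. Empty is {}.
Answer: {5}

Derivation:
Constraint 1 (V < Z) on D(V)={1,3,4,5,6,7} D(Z)={1,3,5}: V {1,3,4,5,6,7}->{1,3,4}; Z {1,3,5}->{3,5}
Constraint 2 (V != Z) on D(V)={1,3,4} D(Z)={3,5}: no change
Constraint 3 (V + X = Z) on D(V)={1,3,4} D(X)={1,3,5} D(Z)={3,5}: V {1,3,4}->{4}; X {1,3,5}->{1}; Z {3,5}->{5}
So after constraint 3: D(Z) = {5}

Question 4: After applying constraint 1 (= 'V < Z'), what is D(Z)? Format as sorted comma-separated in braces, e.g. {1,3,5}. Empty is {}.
Answer: {3,5}

Derivation:
Constraint 1 (V < Z) on D(V)={1,3,4,5,6,7} D(Z)={1,3,5}: V {1,3,4,5,6,7}->{1,3,4}; Z {1,3,5}->{3,5}
So after constraint 1: D(Z) = {3,5}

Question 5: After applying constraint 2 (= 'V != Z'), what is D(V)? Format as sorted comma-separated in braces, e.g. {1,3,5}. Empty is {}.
Constraint 1 (V < Z) on D(V)={1,3,4,5,6,7} D(Z)={1,3,5}: V {1,3,4,5,6,7}->{1,3,4}; Z {1,3,5}->{3,5}
Constraint 2 (V != Z) on D(V)={1,3,4} D(Z)={3,5}: no change
So after constraint 2: D(V) = {1,3,4}

Answer: {1,3,4}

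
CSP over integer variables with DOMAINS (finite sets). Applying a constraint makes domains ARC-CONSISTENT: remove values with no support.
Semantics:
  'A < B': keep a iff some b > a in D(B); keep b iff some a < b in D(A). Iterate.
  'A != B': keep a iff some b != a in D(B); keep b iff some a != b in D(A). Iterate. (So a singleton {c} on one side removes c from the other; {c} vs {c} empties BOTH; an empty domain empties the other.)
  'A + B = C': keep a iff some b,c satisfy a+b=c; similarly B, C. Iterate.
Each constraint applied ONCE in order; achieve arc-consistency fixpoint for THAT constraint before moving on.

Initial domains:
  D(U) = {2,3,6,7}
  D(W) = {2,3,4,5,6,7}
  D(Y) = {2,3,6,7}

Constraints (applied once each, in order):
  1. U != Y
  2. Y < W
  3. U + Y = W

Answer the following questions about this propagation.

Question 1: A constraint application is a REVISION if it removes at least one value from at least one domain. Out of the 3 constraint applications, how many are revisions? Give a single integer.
Constraint 1 (U != Y) on D(U)={2,3,6,7} D(Y)={2,3,6,7}: no change => not a revision
Constraint 2 (Y < W) on D(Y)={2,3,6,7} D(W)={2,3,4,5,6,7}: Y {2,3,6,7}->{2,3,6}; W {2,3,4,5,6,7}->{3,4,5,6,7} => REVISION
Constraint 3 (U + Y = W) on D(U)={2,3,6,7} D(Y)={2,3,6} D(W)={3,4,5,6,7}: U {2,3,6,7}->{2,3}; Y {2,3,6}->{2,3}; W {3,4,5,6,7}->{4,5,6} => REVISION
Total revisions = 2

Answer: 2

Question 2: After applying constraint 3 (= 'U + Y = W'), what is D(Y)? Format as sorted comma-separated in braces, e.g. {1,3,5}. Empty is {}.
Answer: {2,3}

Derivation:
Constraint 1 (U != Y) on D(U)={2,3,6,7} D(Y)={2,3,6,7}: no change
Constraint 2 (Y < W) on D(Y)={2,3,6,7} D(W)={2,3,4,5,6,7}: Y {2,3,6,7}->{2,3,6}; W {2,3,4,5,6,7}->{3,4,5,6,7}
Constraint 3 (U + Y = W) on D(U)={2,3,6,7} D(Y)={2,3,6} D(W)={3,4,5,6,7}: U {2,3,6,7}->{2,3}; Y {2,3,6}->{2,3}; W {3,4,5,6,7}->{4,5,6}
So after constraint 3: D(Y) = {2,3}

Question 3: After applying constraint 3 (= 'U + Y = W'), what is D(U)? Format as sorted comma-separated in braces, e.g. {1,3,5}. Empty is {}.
Constraint 1 (U != Y) on D(U)={2,3,6,7} D(Y)={2,3,6,7}: no change
Constraint 2 (Y < W) on D(Y)={2,3,6,7} D(W)={2,3,4,5,6,7}: Y {2,3,6,7}->{2,3,6}; W {2,3,4,5,6,7}->{3,4,5,6,7}
Constraint 3 (U + Y = W) on D(U)={2,3,6,7} D(Y)={2,3,6} D(W)={3,4,5,6,7}: U {2,3,6,7}->{2,3}; Y {2,3,6}->{2,3}; W {3,4,5,6,7}->{4,5,6}
So after constraint 3: D(U) = {2,3}

Answer: {2,3}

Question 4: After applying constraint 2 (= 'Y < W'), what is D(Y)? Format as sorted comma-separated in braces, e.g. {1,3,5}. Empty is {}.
Answer: {2,3,6}

Derivation:
Constraint 1 (U != Y) on D(U)={2,3,6,7} D(Y)={2,3,6,7}: no change
Constraint 2 (Y < W) on D(Y)={2,3,6,7} D(W)={2,3,4,5,6,7}: Y {2,3,6,7}->{2,3,6}; W {2,3,4,5,6,7}->{3,4,5,6,7}
So after constraint 2: D(Y) = {2,3,6}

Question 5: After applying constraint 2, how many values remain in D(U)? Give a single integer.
Answer: 4

Derivation:
Constraint 1 (U != Y) on D(U)={2,3,6,7} D(Y)={2,3,6,7}: no change
Constraint 2 (Y < W) on D(Y)={2,3,6,7} D(W)={2,3,4,5,6,7}: Y {2,3,6,7}->{2,3,6}; W {2,3,4,5,6,7}->{3,4,5,6,7}
So after constraint 2: D(U)={2,3,6,7}, size = 4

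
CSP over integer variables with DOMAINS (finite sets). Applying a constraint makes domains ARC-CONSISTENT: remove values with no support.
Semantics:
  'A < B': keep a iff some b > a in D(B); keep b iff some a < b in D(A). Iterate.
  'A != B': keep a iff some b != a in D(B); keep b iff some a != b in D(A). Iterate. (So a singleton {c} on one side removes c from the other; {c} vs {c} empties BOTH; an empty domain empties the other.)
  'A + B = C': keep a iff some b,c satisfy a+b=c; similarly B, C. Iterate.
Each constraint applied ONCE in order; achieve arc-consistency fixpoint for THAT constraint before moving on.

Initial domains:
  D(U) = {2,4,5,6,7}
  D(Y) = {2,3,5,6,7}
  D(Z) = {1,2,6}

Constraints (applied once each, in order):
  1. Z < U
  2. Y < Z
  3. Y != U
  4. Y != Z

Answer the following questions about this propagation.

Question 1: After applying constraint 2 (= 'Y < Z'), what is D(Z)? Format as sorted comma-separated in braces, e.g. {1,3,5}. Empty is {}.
Answer: {6}

Derivation:
Constraint 1 (Z < U) on D(Z)={1,2,6} D(U)={2,4,5,6,7}: no change
Constraint 2 (Y < Z) on D(Y)={2,3,5,6,7} D(Z)={1,2,6}: Y {2,3,5,6,7}->{2,3,5}; Z {1,2,6}->{6}
So after constraint 2: D(Z) = {6}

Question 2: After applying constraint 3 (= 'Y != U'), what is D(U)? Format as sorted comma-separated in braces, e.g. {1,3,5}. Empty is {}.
Constraint 1 (Z < U) on D(Z)={1,2,6} D(U)={2,4,5,6,7}: no change
Constraint 2 (Y < Z) on D(Y)={2,3,5,6,7} D(Z)={1,2,6}: Y {2,3,5,6,7}->{2,3,5}; Z {1,2,6}->{6}
Constraint 3 (Y != U) on D(Y)={2,3,5} D(U)={2,4,5,6,7}: no change
So after constraint 3: D(U) = {2,4,5,6,7}

Answer: {2,4,5,6,7}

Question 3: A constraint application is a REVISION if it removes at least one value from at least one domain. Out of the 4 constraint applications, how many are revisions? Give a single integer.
Constraint 1 (Z < U) on D(Z)={1,2,6} D(U)={2,4,5,6,7}: no change => not a revision
Constraint 2 (Y < Z) on D(Y)={2,3,5,6,7} D(Z)={1,2,6}: Y {2,3,5,6,7}->{2,3,5}; Z {1,2,6}->{6} => REVISION
Constraint 3 (Y != U) on D(Y)={2,3,5} D(U)={2,4,5,6,7}: no change => not a revision
Constraint 4 (Y != Z) on D(Y)={2,3,5} D(Z)={6}: no change => not a revision
Total revisions = 1

Answer: 1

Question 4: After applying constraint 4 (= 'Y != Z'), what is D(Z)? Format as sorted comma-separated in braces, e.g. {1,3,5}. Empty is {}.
Constraint 1 (Z < U) on D(Z)={1,2,6} D(U)={2,4,5,6,7}: no change
Constraint 2 (Y < Z) on D(Y)={2,3,5,6,7} D(Z)={1,2,6}: Y {2,3,5,6,7}->{2,3,5}; Z {1,2,6}->{6}
Constraint 3 (Y != U) on D(Y)={2,3,5} D(U)={2,4,5,6,7}: no change
Constraint 4 (Y != Z) on D(Y)={2,3,5} D(Z)={6}: no change
So after constraint 4: D(Z) = {6}

Answer: {6}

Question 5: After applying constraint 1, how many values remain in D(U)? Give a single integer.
Answer: 5

Derivation:
Constraint 1 (Z < U) on D(Z)={1,2,6} D(U)={2,4,5,6,7}: no change
So after constraint 1: D(U)={2,4,5,6,7}, size = 5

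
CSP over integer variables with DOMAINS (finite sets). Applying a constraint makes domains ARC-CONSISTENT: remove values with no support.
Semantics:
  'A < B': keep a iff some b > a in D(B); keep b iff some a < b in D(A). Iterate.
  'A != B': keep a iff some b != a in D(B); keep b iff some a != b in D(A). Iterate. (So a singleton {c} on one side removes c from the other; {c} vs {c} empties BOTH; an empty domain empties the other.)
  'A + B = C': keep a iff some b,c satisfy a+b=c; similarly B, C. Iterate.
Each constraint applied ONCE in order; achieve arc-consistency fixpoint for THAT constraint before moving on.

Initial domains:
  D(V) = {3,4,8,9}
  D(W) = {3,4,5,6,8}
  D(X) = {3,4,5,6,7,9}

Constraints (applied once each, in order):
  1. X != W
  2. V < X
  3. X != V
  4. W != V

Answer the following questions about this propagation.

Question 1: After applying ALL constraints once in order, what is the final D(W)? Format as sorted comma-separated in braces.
Constraint 1 (X != W) on D(X)={3,4,5,6,7,9} D(W)={3,4,5,6,8}: no change
Constraint 2 (V < X) on D(V)={3,4,8,9} D(X)={3,4,5,6,7,9}: V {3,4,8,9}->{3,4,8}; X {3,4,5,6,7,9}->{4,5,6,7,9}
Constraint 3 (X != V) on D(X)={4,5,6,7,9} D(V)={3,4,8}: no change
Constraint 4 (W != V) on D(W)={3,4,5,6,8} D(V)={3,4,8}: no change
So after all 4 constraints: D(W) = {3,4,5,6,8}

Answer: {3,4,5,6,8}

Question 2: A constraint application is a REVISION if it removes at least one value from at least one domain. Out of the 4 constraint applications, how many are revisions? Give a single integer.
Answer: 1

Derivation:
Constraint 1 (X != W) on D(X)={3,4,5,6,7,9} D(W)={3,4,5,6,8}: no change => not a revision
Constraint 2 (V < X) on D(V)={3,4,8,9} D(X)={3,4,5,6,7,9}: V {3,4,8,9}->{3,4,8}; X {3,4,5,6,7,9}->{4,5,6,7,9} => REVISION
Constraint 3 (X != V) on D(X)={4,5,6,7,9} D(V)={3,4,8}: no change => not a revision
Constraint 4 (W != V) on D(W)={3,4,5,6,8} D(V)={3,4,8}: no change => not a revision
Total revisions = 1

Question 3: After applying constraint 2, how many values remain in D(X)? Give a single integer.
Answer: 5

Derivation:
Constraint 1 (X != W) on D(X)={3,4,5,6,7,9} D(W)={3,4,5,6,8}: no change
Constraint 2 (V < X) on D(V)={3,4,8,9} D(X)={3,4,5,6,7,9}: V {3,4,8,9}->{3,4,8}; X {3,4,5,6,7,9}->{4,5,6,7,9}
So after constraint 2: D(X)={4,5,6,7,9}, size = 5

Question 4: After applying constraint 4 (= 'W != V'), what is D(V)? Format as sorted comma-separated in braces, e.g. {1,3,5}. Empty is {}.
Answer: {3,4,8}

Derivation:
Constraint 1 (X != W) on D(X)={3,4,5,6,7,9} D(W)={3,4,5,6,8}: no change
Constraint 2 (V < X) on D(V)={3,4,8,9} D(X)={3,4,5,6,7,9}: V {3,4,8,9}->{3,4,8}; X {3,4,5,6,7,9}->{4,5,6,7,9}
Constraint 3 (X != V) on D(X)={4,5,6,7,9} D(V)={3,4,8}: no change
Constraint 4 (W != V) on D(W)={3,4,5,6,8} D(V)={3,4,8}: no change
So after constraint 4: D(V) = {3,4,8}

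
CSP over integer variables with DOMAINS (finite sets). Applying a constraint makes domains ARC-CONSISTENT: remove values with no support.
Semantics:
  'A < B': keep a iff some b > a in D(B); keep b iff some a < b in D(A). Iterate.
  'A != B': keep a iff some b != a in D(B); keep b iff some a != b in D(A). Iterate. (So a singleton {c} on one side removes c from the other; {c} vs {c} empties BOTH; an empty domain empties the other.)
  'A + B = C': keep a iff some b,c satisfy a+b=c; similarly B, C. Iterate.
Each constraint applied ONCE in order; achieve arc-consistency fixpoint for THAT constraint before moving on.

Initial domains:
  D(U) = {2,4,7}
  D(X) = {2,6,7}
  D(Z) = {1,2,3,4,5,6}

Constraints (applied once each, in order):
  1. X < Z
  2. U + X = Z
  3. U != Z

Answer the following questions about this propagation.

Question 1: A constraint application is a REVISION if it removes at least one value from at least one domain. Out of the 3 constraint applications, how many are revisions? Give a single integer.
Answer: 2

Derivation:
Constraint 1 (X < Z) on D(X)={2,6,7} D(Z)={1,2,3,4,5,6}: X {2,6,7}->{2}; Z {1,2,3,4,5,6}->{3,4,5,6} => REVISION
Constraint 2 (U + X = Z) on D(U)={2,4,7} D(X)={2} D(Z)={3,4,5,6}: U {2,4,7}->{2,4}; Z {3,4,5,6}->{4,6} => REVISION
Constraint 3 (U != Z) on D(U)={2,4} D(Z)={4,6}: no change => not a revision
Total revisions = 2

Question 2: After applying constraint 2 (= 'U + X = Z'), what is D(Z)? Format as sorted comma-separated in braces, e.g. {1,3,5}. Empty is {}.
Answer: {4,6}

Derivation:
Constraint 1 (X < Z) on D(X)={2,6,7} D(Z)={1,2,3,4,5,6}: X {2,6,7}->{2}; Z {1,2,3,4,5,6}->{3,4,5,6}
Constraint 2 (U + X = Z) on D(U)={2,4,7} D(X)={2} D(Z)={3,4,5,6}: U {2,4,7}->{2,4}; Z {3,4,5,6}->{4,6}
So after constraint 2: D(Z) = {4,6}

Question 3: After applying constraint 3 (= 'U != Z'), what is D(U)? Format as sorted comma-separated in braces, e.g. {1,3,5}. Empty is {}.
Constraint 1 (X < Z) on D(X)={2,6,7} D(Z)={1,2,3,4,5,6}: X {2,6,7}->{2}; Z {1,2,3,4,5,6}->{3,4,5,6}
Constraint 2 (U + X = Z) on D(U)={2,4,7} D(X)={2} D(Z)={3,4,5,6}: U {2,4,7}->{2,4}; Z {3,4,5,6}->{4,6}
Constraint 3 (U != Z) on D(U)={2,4} D(Z)={4,6}: no change
So after constraint 3: D(U) = {2,4}

Answer: {2,4}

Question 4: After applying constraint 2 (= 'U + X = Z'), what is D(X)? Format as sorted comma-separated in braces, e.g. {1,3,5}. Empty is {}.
Answer: {2}

Derivation:
Constraint 1 (X < Z) on D(X)={2,6,7} D(Z)={1,2,3,4,5,6}: X {2,6,7}->{2}; Z {1,2,3,4,5,6}->{3,4,5,6}
Constraint 2 (U + X = Z) on D(U)={2,4,7} D(X)={2} D(Z)={3,4,5,6}: U {2,4,7}->{2,4}; Z {3,4,5,6}->{4,6}
So after constraint 2: D(X) = {2}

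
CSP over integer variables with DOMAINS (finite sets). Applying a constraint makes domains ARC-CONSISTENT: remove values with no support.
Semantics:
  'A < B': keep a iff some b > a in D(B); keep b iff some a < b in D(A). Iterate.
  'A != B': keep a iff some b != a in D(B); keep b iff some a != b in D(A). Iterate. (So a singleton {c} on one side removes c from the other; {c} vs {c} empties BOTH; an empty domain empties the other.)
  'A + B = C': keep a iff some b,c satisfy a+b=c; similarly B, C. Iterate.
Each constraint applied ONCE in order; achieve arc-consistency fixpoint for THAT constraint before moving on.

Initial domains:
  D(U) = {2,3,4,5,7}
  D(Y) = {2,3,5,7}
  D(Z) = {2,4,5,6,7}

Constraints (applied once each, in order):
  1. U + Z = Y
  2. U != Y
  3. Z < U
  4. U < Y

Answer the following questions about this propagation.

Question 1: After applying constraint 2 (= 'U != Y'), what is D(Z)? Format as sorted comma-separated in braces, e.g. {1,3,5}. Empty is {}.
Constraint 1 (U + Z = Y) on D(U)={2,3,4,5,7} D(Z)={2,4,5,6,7} D(Y)={2,3,5,7}: U {2,3,4,5,7}->{2,3,5}; Z {2,4,5,6,7}->{2,4,5}; Y {2,3,5,7}->{5,7}
Constraint 2 (U != Y) on D(U)={2,3,5} D(Y)={5,7}: no change
So after constraint 2: D(Z) = {2,4,5}

Answer: {2,4,5}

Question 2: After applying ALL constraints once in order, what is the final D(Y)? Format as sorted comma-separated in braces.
Answer: {5,7}

Derivation:
Constraint 1 (U + Z = Y) on D(U)={2,3,4,5,7} D(Z)={2,4,5,6,7} D(Y)={2,3,5,7}: U {2,3,4,5,7}->{2,3,5}; Z {2,4,5,6,7}->{2,4,5}; Y {2,3,5,7}->{5,7}
Constraint 2 (U != Y) on D(U)={2,3,5} D(Y)={5,7}: no change
Constraint 3 (Z < U) on D(Z)={2,4,5} D(U)={2,3,5}: Z {2,4,5}->{2,4}; U {2,3,5}->{3,5}
Constraint 4 (U < Y) on D(U)={3,5} D(Y)={5,7}: no change
So after all 4 constraints: D(Y) = {5,7}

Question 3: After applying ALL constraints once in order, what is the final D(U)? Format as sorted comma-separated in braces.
Constraint 1 (U + Z = Y) on D(U)={2,3,4,5,7} D(Z)={2,4,5,6,7} D(Y)={2,3,5,7}: U {2,3,4,5,7}->{2,3,5}; Z {2,4,5,6,7}->{2,4,5}; Y {2,3,5,7}->{5,7}
Constraint 2 (U != Y) on D(U)={2,3,5} D(Y)={5,7}: no change
Constraint 3 (Z < U) on D(Z)={2,4,5} D(U)={2,3,5}: Z {2,4,5}->{2,4}; U {2,3,5}->{3,5}
Constraint 4 (U < Y) on D(U)={3,5} D(Y)={5,7}: no change
So after all 4 constraints: D(U) = {3,5}

Answer: {3,5}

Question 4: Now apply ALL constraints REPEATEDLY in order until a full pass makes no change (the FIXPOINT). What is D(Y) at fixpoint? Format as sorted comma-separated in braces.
pass 0 (initial): D(Y)={2,3,5,7}
pass 1: U {2,3,4,5,7}->{3,5}; Y {2,3,5,7}->{5,7}; Z {2,4,5,6,7}->{2,4}
pass 2: no change
Fixpoint after 2 passes: D(Y) = {5,7}

Answer: {5,7}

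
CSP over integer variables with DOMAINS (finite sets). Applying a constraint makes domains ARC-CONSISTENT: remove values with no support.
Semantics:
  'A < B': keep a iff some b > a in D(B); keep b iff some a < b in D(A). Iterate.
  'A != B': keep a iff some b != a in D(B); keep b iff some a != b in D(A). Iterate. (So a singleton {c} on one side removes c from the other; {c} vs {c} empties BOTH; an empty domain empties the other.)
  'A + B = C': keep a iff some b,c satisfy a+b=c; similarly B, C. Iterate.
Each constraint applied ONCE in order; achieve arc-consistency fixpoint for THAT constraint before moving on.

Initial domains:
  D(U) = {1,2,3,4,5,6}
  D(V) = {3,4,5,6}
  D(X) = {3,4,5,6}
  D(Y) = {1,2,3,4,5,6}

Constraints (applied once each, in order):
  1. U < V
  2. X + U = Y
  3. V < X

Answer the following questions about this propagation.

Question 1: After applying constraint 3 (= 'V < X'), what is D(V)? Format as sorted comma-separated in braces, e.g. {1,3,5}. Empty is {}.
Constraint 1 (U < V) on D(U)={1,2,3,4,5,6} D(V)={3,4,5,6}: U {1,2,3,4,5,6}->{1,2,3,4,5}
Constraint 2 (X + U = Y) on D(X)={3,4,5,6} D(U)={1,2,3,4,5} D(Y)={1,2,3,4,5,6}: X {3,4,5,6}->{3,4,5}; U {1,2,3,4,5}->{1,2,3}; Y {1,2,3,4,5,6}->{4,5,6}
Constraint 3 (V < X) on D(V)={3,4,5,6} D(X)={3,4,5}: V {3,4,5,6}->{3,4}; X {3,4,5}->{4,5}
So after constraint 3: D(V) = {3,4}

Answer: {3,4}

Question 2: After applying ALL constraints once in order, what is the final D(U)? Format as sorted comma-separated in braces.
Constraint 1 (U < V) on D(U)={1,2,3,4,5,6} D(V)={3,4,5,6}: U {1,2,3,4,5,6}->{1,2,3,4,5}
Constraint 2 (X + U = Y) on D(X)={3,4,5,6} D(U)={1,2,3,4,5} D(Y)={1,2,3,4,5,6}: X {3,4,5,6}->{3,4,5}; U {1,2,3,4,5}->{1,2,3}; Y {1,2,3,4,5,6}->{4,5,6}
Constraint 3 (V < X) on D(V)={3,4,5,6} D(X)={3,4,5}: V {3,4,5,6}->{3,4}; X {3,4,5}->{4,5}
So after all 3 constraints: D(U) = {1,2,3}

Answer: {1,2,3}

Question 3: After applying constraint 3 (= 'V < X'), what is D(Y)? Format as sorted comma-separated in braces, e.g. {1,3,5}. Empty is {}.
Constraint 1 (U < V) on D(U)={1,2,3,4,5,6} D(V)={3,4,5,6}: U {1,2,3,4,5,6}->{1,2,3,4,5}
Constraint 2 (X + U = Y) on D(X)={3,4,5,6} D(U)={1,2,3,4,5} D(Y)={1,2,3,4,5,6}: X {3,4,5,6}->{3,4,5}; U {1,2,3,4,5}->{1,2,3}; Y {1,2,3,4,5,6}->{4,5,6}
Constraint 3 (V < X) on D(V)={3,4,5,6} D(X)={3,4,5}: V {3,4,5,6}->{3,4}; X {3,4,5}->{4,5}
So after constraint 3: D(Y) = {4,5,6}

Answer: {4,5,6}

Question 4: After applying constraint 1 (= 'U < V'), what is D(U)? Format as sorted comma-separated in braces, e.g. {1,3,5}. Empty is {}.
Constraint 1 (U < V) on D(U)={1,2,3,4,5,6} D(V)={3,4,5,6}: U {1,2,3,4,5,6}->{1,2,3,4,5}
So after constraint 1: D(U) = {1,2,3,4,5}

Answer: {1,2,3,4,5}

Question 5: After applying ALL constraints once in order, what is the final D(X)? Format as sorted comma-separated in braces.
Answer: {4,5}

Derivation:
Constraint 1 (U < V) on D(U)={1,2,3,4,5,6} D(V)={3,4,5,6}: U {1,2,3,4,5,6}->{1,2,3,4,5}
Constraint 2 (X + U = Y) on D(X)={3,4,5,6} D(U)={1,2,3,4,5} D(Y)={1,2,3,4,5,6}: X {3,4,5,6}->{3,4,5}; U {1,2,3,4,5}->{1,2,3}; Y {1,2,3,4,5,6}->{4,5,6}
Constraint 3 (V < X) on D(V)={3,4,5,6} D(X)={3,4,5}: V {3,4,5,6}->{3,4}; X {3,4,5}->{4,5}
So after all 3 constraints: D(X) = {4,5}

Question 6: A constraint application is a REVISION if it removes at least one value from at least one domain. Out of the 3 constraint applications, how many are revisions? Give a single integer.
Answer: 3

Derivation:
Constraint 1 (U < V) on D(U)={1,2,3,4,5,6} D(V)={3,4,5,6}: U {1,2,3,4,5,6}->{1,2,3,4,5} => REVISION
Constraint 2 (X + U = Y) on D(X)={3,4,5,6} D(U)={1,2,3,4,5} D(Y)={1,2,3,4,5,6}: X {3,4,5,6}->{3,4,5}; U {1,2,3,4,5}->{1,2,3}; Y {1,2,3,4,5,6}->{4,5,6} => REVISION
Constraint 3 (V < X) on D(V)={3,4,5,6} D(X)={3,4,5}: V {3,4,5,6}->{3,4}; X {3,4,5}->{4,5} => REVISION
Total revisions = 3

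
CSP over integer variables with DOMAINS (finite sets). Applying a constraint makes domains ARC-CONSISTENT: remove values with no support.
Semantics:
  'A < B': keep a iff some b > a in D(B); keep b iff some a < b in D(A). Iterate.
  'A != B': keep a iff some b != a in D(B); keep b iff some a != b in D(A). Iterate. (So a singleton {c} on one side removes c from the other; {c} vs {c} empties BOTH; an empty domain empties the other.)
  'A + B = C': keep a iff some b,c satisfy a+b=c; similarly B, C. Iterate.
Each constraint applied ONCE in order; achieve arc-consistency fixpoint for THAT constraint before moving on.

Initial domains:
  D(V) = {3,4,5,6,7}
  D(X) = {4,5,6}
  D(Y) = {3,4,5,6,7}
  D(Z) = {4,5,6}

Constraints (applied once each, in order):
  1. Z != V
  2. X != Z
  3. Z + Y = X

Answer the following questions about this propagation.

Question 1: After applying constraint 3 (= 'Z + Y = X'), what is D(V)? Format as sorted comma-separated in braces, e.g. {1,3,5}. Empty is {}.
Constraint 1 (Z != V) on D(Z)={4,5,6} D(V)={3,4,5,6,7}: no change
Constraint 2 (X != Z) on D(X)={4,5,6} D(Z)={4,5,6}: no change
Constraint 3 (Z + Y = X) on D(Z)={4,5,6} D(Y)={3,4,5,6,7} D(X)={4,5,6}: Z {4,5,6}->{}; Y {3,4,5,6,7}->{}; X {4,5,6}->{}
So after constraint 3: D(V) = {3,4,5,6,7}

Answer: {3,4,5,6,7}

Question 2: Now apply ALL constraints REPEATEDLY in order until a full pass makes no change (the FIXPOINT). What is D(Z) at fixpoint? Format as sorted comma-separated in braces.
Answer: {}

Derivation:
pass 0 (initial): D(Z)={4,5,6}
pass 1: X {4,5,6}->{}; Y {3,4,5,6,7}->{}; Z {4,5,6}->{}
pass 2: V {3,4,5,6,7}->{}
pass 3: no change
Fixpoint after 3 passes: D(Z) = {}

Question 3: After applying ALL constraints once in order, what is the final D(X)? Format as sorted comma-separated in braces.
Constraint 1 (Z != V) on D(Z)={4,5,6} D(V)={3,4,5,6,7}: no change
Constraint 2 (X != Z) on D(X)={4,5,6} D(Z)={4,5,6}: no change
Constraint 3 (Z + Y = X) on D(Z)={4,5,6} D(Y)={3,4,5,6,7} D(X)={4,5,6}: Z {4,5,6}->{}; Y {3,4,5,6,7}->{}; X {4,5,6}->{}
So after all 3 constraints: D(X) = {}

Answer: {}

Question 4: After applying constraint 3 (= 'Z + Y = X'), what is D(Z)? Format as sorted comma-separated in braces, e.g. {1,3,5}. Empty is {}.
Answer: {}

Derivation:
Constraint 1 (Z != V) on D(Z)={4,5,6} D(V)={3,4,5,6,7}: no change
Constraint 2 (X != Z) on D(X)={4,5,6} D(Z)={4,5,6}: no change
Constraint 3 (Z + Y = X) on D(Z)={4,5,6} D(Y)={3,4,5,6,7} D(X)={4,5,6}: Z {4,5,6}->{}; Y {3,4,5,6,7}->{}; X {4,5,6}->{}
So after constraint 3: D(Z) = {}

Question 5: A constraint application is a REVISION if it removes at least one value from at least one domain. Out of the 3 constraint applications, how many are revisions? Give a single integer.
Answer: 1

Derivation:
Constraint 1 (Z != V) on D(Z)={4,5,6} D(V)={3,4,5,6,7}: no change => not a revision
Constraint 2 (X != Z) on D(X)={4,5,6} D(Z)={4,5,6}: no change => not a revision
Constraint 3 (Z + Y = X) on D(Z)={4,5,6} D(Y)={3,4,5,6,7} D(X)={4,5,6}: Z {4,5,6}->{}; Y {3,4,5,6,7}->{}; X {4,5,6}->{} => REVISION
Total revisions = 1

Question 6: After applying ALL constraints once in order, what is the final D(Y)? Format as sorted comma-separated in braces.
Constraint 1 (Z != V) on D(Z)={4,5,6} D(V)={3,4,5,6,7}: no change
Constraint 2 (X != Z) on D(X)={4,5,6} D(Z)={4,5,6}: no change
Constraint 3 (Z + Y = X) on D(Z)={4,5,6} D(Y)={3,4,5,6,7} D(X)={4,5,6}: Z {4,5,6}->{}; Y {3,4,5,6,7}->{}; X {4,5,6}->{}
So after all 3 constraints: D(Y) = {}

Answer: {}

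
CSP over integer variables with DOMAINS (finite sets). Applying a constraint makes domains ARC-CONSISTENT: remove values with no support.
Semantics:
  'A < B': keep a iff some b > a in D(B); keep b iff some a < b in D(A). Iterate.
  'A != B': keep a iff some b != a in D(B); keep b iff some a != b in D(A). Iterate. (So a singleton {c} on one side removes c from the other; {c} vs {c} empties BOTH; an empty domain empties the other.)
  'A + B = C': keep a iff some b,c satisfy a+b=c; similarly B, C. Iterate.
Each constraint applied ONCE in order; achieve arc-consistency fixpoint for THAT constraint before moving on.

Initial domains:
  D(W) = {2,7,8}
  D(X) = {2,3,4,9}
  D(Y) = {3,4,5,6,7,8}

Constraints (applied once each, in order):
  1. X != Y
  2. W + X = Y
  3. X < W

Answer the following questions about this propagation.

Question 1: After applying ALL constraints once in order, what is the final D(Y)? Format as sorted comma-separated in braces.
Constraint 1 (X != Y) on D(X)={2,3,4,9} D(Y)={3,4,5,6,7,8}: no change
Constraint 2 (W + X = Y) on D(W)={2,7,8} D(X)={2,3,4,9} D(Y)={3,4,5,6,7,8}: W {2,7,8}->{2}; X {2,3,4,9}->{2,3,4}; Y {3,4,5,6,7,8}->{4,5,6}
Constraint 3 (X < W) on D(X)={2,3,4} D(W)={2}: X {2,3,4}->{}; W {2}->{}
So after all 3 constraints: D(Y) = {4,5,6}

Answer: {4,5,6}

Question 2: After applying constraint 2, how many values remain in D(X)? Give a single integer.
Answer: 3

Derivation:
Constraint 1 (X != Y) on D(X)={2,3,4,9} D(Y)={3,4,5,6,7,8}: no change
Constraint 2 (W + X = Y) on D(W)={2,7,8} D(X)={2,3,4,9} D(Y)={3,4,5,6,7,8}: W {2,7,8}->{2}; X {2,3,4,9}->{2,3,4}; Y {3,4,5,6,7,8}->{4,5,6}
So after constraint 2: D(X)={2,3,4}, size = 3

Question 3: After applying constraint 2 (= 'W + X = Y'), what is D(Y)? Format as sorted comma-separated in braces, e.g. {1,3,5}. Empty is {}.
Constraint 1 (X != Y) on D(X)={2,3,4,9} D(Y)={3,4,5,6,7,8}: no change
Constraint 2 (W + X = Y) on D(W)={2,7,8} D(X)={2,3,4,9} D(Y)={3,4,5,6,7,8}: W {2,7,8}->{2}; X {2,3,4,9}->{2,3,4}; Y {3,4,5,6,7,8}->{4,5,6}
So after constraint 2: D(Y) = {4,5,6}

Answer: {4,5,6}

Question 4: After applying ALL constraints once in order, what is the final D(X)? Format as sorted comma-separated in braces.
Answer: {}

Derivation:
Constraint 1 (X != Y) on D(X)={2,3,4,9} D(Y)={3,4,5,6,7,8}: no change
Constraint 2 (W + X = Y) on D(W)={2,7,8} D(X)={2,3,4,9} D(Y)={3,4,5,6,7,8}: W {2,7,8}->{2}; X {2,3,4,9}->{2,3,4}; Y {3,4,5,6,7,8}->{4,5,6}
Constraint 3 (X < W) on D(X)={2,3,4} D(W)={2}: X {2,3,4}->{}; W {2}->{}
So after all 3 constraints: D(X) = {}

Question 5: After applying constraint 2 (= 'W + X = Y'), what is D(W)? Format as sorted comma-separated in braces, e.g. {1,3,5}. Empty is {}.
Answer: {2}

Derivation:
Constraint 1 (X != Y) on D(X)={2,3,4,9} D(Y)={3,4,5,6,7,8}: no change
Constraint 2 (W + X = Y) on D(W)={2,7,8} D(X)={2,3,4,9} D(Y)={3,4,5,6,7,8}: W {2,7,8}->{2}; X {2,3,4,9}->{2,3,4}; Y {3,4,5,6,7,8}->{4,5,6}
So after constraint 2: D(W) = {2}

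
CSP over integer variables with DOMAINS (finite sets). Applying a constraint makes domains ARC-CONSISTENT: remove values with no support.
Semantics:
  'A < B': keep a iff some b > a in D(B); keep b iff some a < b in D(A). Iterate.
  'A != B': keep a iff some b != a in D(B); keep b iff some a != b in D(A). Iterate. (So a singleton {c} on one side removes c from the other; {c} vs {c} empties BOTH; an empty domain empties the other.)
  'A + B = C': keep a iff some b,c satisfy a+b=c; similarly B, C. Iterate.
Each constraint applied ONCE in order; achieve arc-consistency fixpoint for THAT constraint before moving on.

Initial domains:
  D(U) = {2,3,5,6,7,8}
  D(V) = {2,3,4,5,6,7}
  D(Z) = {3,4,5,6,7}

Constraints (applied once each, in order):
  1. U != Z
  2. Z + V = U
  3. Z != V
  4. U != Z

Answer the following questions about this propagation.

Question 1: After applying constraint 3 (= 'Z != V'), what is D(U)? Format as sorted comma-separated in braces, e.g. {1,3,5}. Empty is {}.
Answer: {5,6,7,8}

Derivation:
Constraint 1 (U != Z) on D(U)={2,3,5,6,7,8} D(Z)={3,4,5,6,7}: no change
Constraint 2 (Z + V = U) on D(Z)={3,4,5,6,7} D(V)={2,3,4,5,6,7} D(U)={2,3,5,6,7,8}: Z {3,4,5,6,7}->{3,4,5,6}; V {2,3,4,5,6,7}->{2,3,4,5}; U {2,3,5,6,7,8}->{5,6,7,8}
Constraint 3 (Z != V) on D(Z)={3,4,5,6} D(V)={2,3,4,5}: no change
So after constraint 3: D(U) = {5,6,7,8}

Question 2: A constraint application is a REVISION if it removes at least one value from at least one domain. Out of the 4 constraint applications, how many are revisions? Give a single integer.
Answer: 1

Derivation:
Constraint 1 (U != Z) on D(U)={2,3,5,6,7,8} D(Z)={3,4,5,6,7}: no change => not a revision
Constraint 2 (Z + V = U) on D(Z)={3,4,5,6,7} D(V)={2,3,4,5,6,7} D(U)={2,3,5,6,7,8}: Z {3,4,5,6,7}->{3,4,5,6}; V {2,3,4,5,6,7}->{2,3,4,5}; U {2,3,5,6,7,8}->{5,6,7,8} => REVISION
Constraint 3 (Z != V) on D(Z)={3,4,5,6} D(V)={2,3,4,5}: no change => not a revision
Constraint 4 (U != Z) on D(U)={5,6,7,8} D(Z)={3,4,5,6}: no change => not a revision
Total revisions = 1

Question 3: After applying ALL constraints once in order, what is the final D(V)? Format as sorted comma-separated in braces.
Constraint 1 (U != Z) on D(U)={2,3,5,6,7,8} D(Z)={3,4,5,6,7}: no change
Constraint 2 (Z + V = U) on D(Z)={3,4,5,6,7} D(V)={2,3,4,5,6,7} D(U)={2,3,5,6,7,8}: Z {3,4,5,6,7}->{3,4,5,6}; V {2,3,4,5,6,7}->{2,3,4,5}; U {2,3,5,6,7,8}->{5,6,7,8}
Constraint 3 (Z != V) on D(Z)={3,4,5,6} D(V)={2,3,4,5}: no change
Constraint 4 (U != Z) on D(U)={5,6,7,8} D(Z)={3,4,5,6}: no change
So after all 4 constraints: D(V) = {2,3,4,5}

Answer: {2,3,4,5}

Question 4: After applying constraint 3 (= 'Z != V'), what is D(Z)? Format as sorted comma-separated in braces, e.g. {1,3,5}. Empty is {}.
Answer: {3,4,5,6}

Derivation:
Constraint 1 (U != Z) on D(U)={2,3,5,6,7,8} D(Z)={3,4,5,6,7}: no change
Constraint 2 (Z + V = U) on D(Z)={3,4,5,6,7} D(V)={2,3,4,5,6,7} D(U)={2,3,5,6,7,8}: Z {3,4,5,6,7}->{3,4,5,6}; V {2,3,4,5,6,7}->{2,3,4,5}; U {2,3,5,6,7,8}->{5,6,7,8}
Constraint 3 (Z != V) on D(Z)={3,4,5,6} D(V)={2,3,4,5}: no change
So after constraint 3: D(Z) = {3,4,5,6}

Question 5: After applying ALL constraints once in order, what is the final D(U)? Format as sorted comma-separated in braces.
Constraint 1 (U != Z) on D(U)={2,3,5,6,7,8} D(Z)={3,4,5,6,7}: no change
Constraint 2 (Z + V = U) on D(Z)={3,4,5,6,7} D(V)={2,3,4,5,6,7} D(U)={2,3,5,6,7,8}: Z {3,4,5,6,7}->{3,4,5,6}; V {2,3,4,5,6,7}->{2,3,4,5}; U {2,3,5,6,7,8}->{5,6,7,8}
Constraint 3 (Z != V) on D(Z)={3,4,5,6} D(V)={2,3,4,5}: no change
Constraint 4 (U != Z) on D(U)={5,6,7,8} D(Z)={3,4,5,6}: no change
So after all 4 constraints: D(U) = {5,6,7,8}

Answer: {5,6,7,8}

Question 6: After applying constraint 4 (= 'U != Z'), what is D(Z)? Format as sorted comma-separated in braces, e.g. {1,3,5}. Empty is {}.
Constraint 1 (U != Z) on D(U)={2,3,5,6,7,8} D(Z)={3,4,5,6,7}: no change
Constraint 2 (Z + V = U) on D(Z)={3,4,5,6,7} D(V)={2,3,4,5,6,7} D(U)={2,3,5,6,7,8}: Z {3,4,5,6,7}->{3,4,5,6}; V {2,3,4,5,6,7}->{2,3,4,5}; U {2,3,5,6,7,8}->{5,6,7,8}
Constraint 3 (Z != V) on D(Z)={3,4,5,6} D(V)={2,3,4,5}: no change
Constraint 4 (U != Z) on D(U)={5,6,7,8} D(Z)={3,4,5,6}: no change
So after constraint 4: D(Z) = {3,4,5,6}

Answer: {3,4,5,6}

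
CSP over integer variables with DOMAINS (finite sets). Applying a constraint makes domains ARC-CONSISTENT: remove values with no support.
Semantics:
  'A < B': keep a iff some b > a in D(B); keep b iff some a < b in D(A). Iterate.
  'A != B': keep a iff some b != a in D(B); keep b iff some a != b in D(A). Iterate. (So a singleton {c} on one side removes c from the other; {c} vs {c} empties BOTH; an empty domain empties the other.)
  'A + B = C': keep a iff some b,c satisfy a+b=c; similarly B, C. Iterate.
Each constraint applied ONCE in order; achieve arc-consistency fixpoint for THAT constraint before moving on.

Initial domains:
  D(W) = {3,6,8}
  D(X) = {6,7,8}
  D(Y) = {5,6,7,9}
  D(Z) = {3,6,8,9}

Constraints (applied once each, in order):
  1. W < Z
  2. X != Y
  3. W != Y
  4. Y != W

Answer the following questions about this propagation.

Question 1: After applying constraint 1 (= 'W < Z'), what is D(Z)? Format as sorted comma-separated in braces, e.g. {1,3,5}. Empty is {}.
Constraint 1 (W < Z) on D(W)={3,6,8} D(Z)={3,6,8,9}: Z {3,6,8,9}->{6,8,9}
So after constraint 1: D(Z) = {6,8,9}

Answer: {6,8,9}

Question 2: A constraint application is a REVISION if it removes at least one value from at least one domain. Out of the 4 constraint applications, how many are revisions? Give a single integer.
Constraint 1 (W < Z) on D(W)={3,6,8} D(Z)={3,6,8,9}: Z {3,6,8,9}->{6,8,9} => REVISION
Constraint 2 (X != Y) on D(X)={6,7,8} D(Y)={5,6,7,9}: no change => not a revision
Constraint 3 (W != Y) on D(W)={3,6,8} D(Y)={5,6,7,9}: no change => not a revision
Constraint 4 (Y != W) on D(Y)={5,6,7,9} D(W)={3,6,8}: no change => not a revision
Total revisions = 1

Answer: 1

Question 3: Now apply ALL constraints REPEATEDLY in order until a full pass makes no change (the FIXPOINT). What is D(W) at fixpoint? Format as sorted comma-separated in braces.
Answer: {3,6,8}

Derivation:
pass 0 (initial): D(W)={3,6,8}
pass 1: Z {3,6,8,9}->{6,8,9}
pass 2: no change
Fixpoint after 2 passes: D(W) = {3,6,8}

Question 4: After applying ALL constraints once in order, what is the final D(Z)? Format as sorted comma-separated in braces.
Answer: {6,8,9}

Derivation:
Constraint 1 (W < Z) on D(W)={3,6,8} D(Z)={3,6,8,9}: Z {3,6,8,9}->{6,8,9}
Constraint 2 (X != Y) on D(X)={6,7,8} D(Y)={5,6,7,9}: no change
Constraint 3 (W != Y) on D(W)={3,6,8} D(Y)={5,6,7,9}: no change
Constraint 4 (Y != W) on D(Y)={5,6,7,9} D(W)={3,6,8}: no change
So after all 4 constraints: D(Z) = {6,8,9}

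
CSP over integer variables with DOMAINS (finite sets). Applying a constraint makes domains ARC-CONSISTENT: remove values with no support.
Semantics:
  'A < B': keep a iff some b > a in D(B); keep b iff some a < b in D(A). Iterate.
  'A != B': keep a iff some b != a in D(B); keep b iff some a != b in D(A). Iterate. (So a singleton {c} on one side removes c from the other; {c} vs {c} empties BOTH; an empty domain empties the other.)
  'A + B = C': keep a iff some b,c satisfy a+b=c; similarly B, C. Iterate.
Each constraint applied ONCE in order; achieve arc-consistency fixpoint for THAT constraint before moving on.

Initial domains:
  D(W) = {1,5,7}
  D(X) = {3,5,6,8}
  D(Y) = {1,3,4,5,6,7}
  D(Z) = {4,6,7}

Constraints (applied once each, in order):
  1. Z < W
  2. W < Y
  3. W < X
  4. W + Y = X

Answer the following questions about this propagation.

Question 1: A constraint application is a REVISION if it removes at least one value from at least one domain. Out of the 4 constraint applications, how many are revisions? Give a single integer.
Constraint 1 (Z < W) on D(Z)={4,6,7} D(W)={1,5,7}: Z {4,6,7}->{4,6}; W {1,5,7}->{5,7} => REVISION
Constraint 2 (W < Y) on D(W)={5,7} D(Y)={1,3,4,5,6,7}: W {5,7}->{5}; Y {1,3,4,5,6,7}->{6,7} => REVISION
Constraint 3 (W < X) on D(W)={5} D(X)={3,5,6,8}: X {3,5,6,8}->{6,8} => REVISION
Constraint 4 (W + Y = X) on D(W)={5} D(Y)={6,7} D(X)={6,8}: W {5}->{}; Y {6,7}->{}; X {6,8}->{} => REVISION
Total revisions = 4

Answer: 4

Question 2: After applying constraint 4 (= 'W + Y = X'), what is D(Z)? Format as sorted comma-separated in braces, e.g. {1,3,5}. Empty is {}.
Constraint 1 (Z < W) on D(Z)={4,6,7} D(W)={1,5,7}: Z {4,6,7}->{4,6}; W {1,5,7}->{5,7}
Constraint 2 (W < Y) on D(W)={5,7} D(Y)={1,3,4,5,6,7}: W {5,7}->{5}; Y {1,3,4,5,6,7}->{6,7}
Constraint 3 (W < X) on D(W)={5} D(X)={3,5,6,8}: X {3,5,6,8}->{6,8}
Constraint 4 (W + Y = X) on D(W)={5} D(Y)={6,7} D(X)={6,8}: W {5}->{}; Y {6,7}->{}; X {6,8}->{}
So after constraint 4: D(Z) = {4,6}

Answer: {4,6}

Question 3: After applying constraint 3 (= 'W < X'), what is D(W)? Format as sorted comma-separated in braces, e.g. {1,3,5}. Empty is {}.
Constraint 1 (Z < W) on D(Z)={4,6,7} D(W)={1,5,7}: Z {4,6,7}->{4,6}; W {1,5,7}->{5,7}
Constraint 2 (W < Y) on D(W)={5,7} D(Y)={1,3,4,5,6,7}: W {5,7}->{5}; Y {1,3,4,5,6,7}->{6,7}
Constraint 3 (W < X) on D(W)={5} D(X)={3,5,6,8}: X {3,5,6,8}->{6,8}
So after constraint 3: D(W) = {5}

Answer: {5}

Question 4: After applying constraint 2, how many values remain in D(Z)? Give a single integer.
Answer: 2

Derivation:
Constraint 1 (Z < W) on D(Z)={4,6,7} D(W)={1,5,7}: Z {4,6,7}->{4,6}; W {1,5,7}->{5,7}
Constraint 2 (W < Y) on D(W)={5,7} D(Y)={1,3,4,5,6,7}: W {5,7}->{5}; Y {1,3,4,5,6,7}->{6,7}
So after constraint 2: D(Z)={4,6}, size = 2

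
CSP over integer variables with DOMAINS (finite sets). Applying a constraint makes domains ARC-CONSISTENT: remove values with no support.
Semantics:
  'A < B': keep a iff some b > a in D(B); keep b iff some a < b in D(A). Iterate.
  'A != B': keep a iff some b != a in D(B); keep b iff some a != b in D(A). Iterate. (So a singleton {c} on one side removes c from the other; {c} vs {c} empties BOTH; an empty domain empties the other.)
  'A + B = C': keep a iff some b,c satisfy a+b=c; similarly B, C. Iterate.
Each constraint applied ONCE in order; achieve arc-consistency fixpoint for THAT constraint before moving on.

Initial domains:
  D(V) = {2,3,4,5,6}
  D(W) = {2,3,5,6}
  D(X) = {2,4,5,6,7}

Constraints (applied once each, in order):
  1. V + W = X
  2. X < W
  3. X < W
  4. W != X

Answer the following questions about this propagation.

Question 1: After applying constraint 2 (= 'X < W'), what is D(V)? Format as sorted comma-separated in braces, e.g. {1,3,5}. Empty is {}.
Constraint 1 (V + W = X) on D(V)={2,3,4,5,6} D(W)={2,3,5,6} D(X)={2,4,5,6,7}: V {2,3,4,5,6}->{2,3,4,5}; W {2,3,5,6}->{2,3,5}; X {2,4,5,6,7}->{4,5,6,7}
Constraint 2 (X < W) on D(X)={4,5,6,7} D(W)={2,3,5}: X {4,5,6,7}->{4}; W {2,3,5}->{5}
So after constraint 2: D(V) = {2,3,4,5}

Answer: {2,3,4,5}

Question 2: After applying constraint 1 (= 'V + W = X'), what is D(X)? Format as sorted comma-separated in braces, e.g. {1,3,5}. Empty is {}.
Answer: {4,5,6,7}

Derivation:
Constraint 1 (V + W = X) on D(V)={2,3,4,5,6} D(W)={2,3,5,6} D(X)={2,4,5,6,7}: V {2,3,4,5,6}->{2,3,4,5}; W {2,3,5,6}->{2,3,5}; X {2,4,5,6,7}->{4,5,6,7}
So after constraint 1: D(X) = {4,5,6,7}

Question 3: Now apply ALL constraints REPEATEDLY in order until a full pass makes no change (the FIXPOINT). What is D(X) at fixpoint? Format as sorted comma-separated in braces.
Answer: {}

Derivation:
pass 0 (initial): D(X)={2,4,5,6,7}
pass 1: V {2,3,4,5,6}->{2,3,4,5}; W {2,3,5,6}->{5}; X {2,4,5,6,7}->{4}
pass 2: V {2,3,4,5}->{}; W {5}->{}; X {4}->{}
pass 3: no change
Fixpoint after 3 passes: D(X) = {}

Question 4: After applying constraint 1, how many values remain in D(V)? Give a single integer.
Constraint 1 (V + W = X) on D(V)={2,3,4,5,6} D(W)={2,3,5,6} D(X)={2,4,5,6,7}: V {2,3,4,5,6}->{2,3,4,5}; W {2,3,5,6}->{2,3,5}; X {2,4,5,6,7}->{4,5,6,7}
So after constraint 1: D(V)={2,3,4,5}, size = 4

Answer: 4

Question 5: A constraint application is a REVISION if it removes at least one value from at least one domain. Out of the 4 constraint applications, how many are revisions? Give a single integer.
Constraint 1 (V + W = X) on D(V)={2,3,4,5,6} D(W)={2,3,5,6} D(X)={2,4,5,6,7}: V {2,3,4,5,6}->{2,3,4,5}; W {2,3,5,6}->{2,3,5}; X {2,4,5,6,7}->{4,5,6,7} => REVISION
Constraint 2 (X < W) on D(X)={4,5,6,7} D(W)={2,3,5}: X {4,5,6,7}->{4}; W {2,3,5}->{5} => REVISION
Constraint 3 (X < W) on D(X)={4} D(W)={5}: no change => not a revision
Constraint 4 (W != X) on D(W)={5} D(X)={4}: no change => not a revision
Total revisions = 2

Answer: 2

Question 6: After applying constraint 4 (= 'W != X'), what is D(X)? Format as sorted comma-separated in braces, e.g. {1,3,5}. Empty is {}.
Answer: {4}

Derivation:
Constraint 1 (V + W = X) on D(V)={2,3,4,5,6} D(W)={2,3,5,6} D(X)={2,4,5,6,7}: V {2,3,4,5,6}->{2,3,4,5}; W {2,3,5,6}->{2,3,5}; X {2,4,5,6,7}->{4,5,6,7}
Constraint 2 (X < W) on D(X)={4,5,6,7} D(W)={2,3,5}: X {4,5,6,7}->{4}; W {2,3,5}->{5}
Constraint 3 (X < W) on D(X)={4} D(W)={5}: no change
Constraint 4 (W != X) on D(W)={5} D(X)={4}: no change
So after constraint 4: D(X) = {4}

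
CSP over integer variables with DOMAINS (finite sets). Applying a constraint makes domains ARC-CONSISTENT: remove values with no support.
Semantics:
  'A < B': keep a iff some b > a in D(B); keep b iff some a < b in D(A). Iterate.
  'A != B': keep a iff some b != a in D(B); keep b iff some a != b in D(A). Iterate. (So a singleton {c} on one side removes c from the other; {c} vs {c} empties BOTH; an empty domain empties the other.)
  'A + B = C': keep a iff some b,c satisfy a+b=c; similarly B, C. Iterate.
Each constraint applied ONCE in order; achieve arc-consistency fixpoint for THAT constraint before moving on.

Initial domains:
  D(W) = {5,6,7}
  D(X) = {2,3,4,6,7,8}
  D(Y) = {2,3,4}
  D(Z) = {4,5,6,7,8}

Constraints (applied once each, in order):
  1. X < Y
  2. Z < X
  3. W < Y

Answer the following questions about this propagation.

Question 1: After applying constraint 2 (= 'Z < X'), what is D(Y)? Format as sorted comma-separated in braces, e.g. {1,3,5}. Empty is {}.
Constraint 1 (X < Y) on D(X)={2,3,4,6,7,8} D(Y)={2,3,4}: X {2,3,4,6,7,8}->{2,3}; Y {2,3,4}->{3,4}
Constraint 2 (Z < X) on D(Z)={4,5,6,7,8} D(X)={2,3}: Z {4,5,6,7,8}->{}; X {2,3}->{}
So after constraint 2: D(Y) = {3,4}

Answer: {3,4}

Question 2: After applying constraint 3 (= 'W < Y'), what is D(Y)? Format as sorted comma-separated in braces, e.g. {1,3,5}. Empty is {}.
Answer: {}

Derivation:
Constraint 1 (X < Y) on D(X)={2,3,4,6,7,8} D(Y)={2,3,4}: X {2,3,4,6,7,8}->{2,3}; Y {2,3,4}->{3,4}
Constraint 2 (Z < X) on D(Z)={4,5,6,7,8} D(X)={2,3}: Z {4,5,6,7,8}->{}; X {2,3}->{}
Constraint 3 (W < Y) on D(W)={5,6,7} D(Y)={3,4}: W {5,6,7}->{}; Y {3,4}->{}
So after constraint 3: D(Y) = {}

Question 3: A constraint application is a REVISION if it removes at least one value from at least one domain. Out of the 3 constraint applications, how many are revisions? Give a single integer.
Constraint 1 (X < Y) on D(X)={2,3,4,6,7,8} D(Y)={2,3,4}: X {2,3,4,6,7,8}->{2,3}; Y {2,3,4}->{3,4} => REVISION
Constraint 2 (Z < X) on D(Z)={4,5,6,7,8} D(X)={2,3}: Z {4,5,6,7,8}->{}; X {2,3}->{} => REVISION
Constraint 3 (W < Y) on D(W)={5,6,7} D(Y)={3,4}: W {5,6,7}->{}; Y {3,4}->{} => REVISION
Total revisions = 3

Answer: 3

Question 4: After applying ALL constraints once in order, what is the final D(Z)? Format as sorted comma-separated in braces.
Answer: {}

Derivation:
Constraint 1 (X < Y) on D(X)={2,3,4,6,7,8} D(Y)={2,3,4}: X {2,3,4,6,7,8}->{2,3}; Y {2,3,4}->{3,4}
Constraint 2 (Z < X) on D(Z)={4,5,6,7,8} D(X)={2,3}: Z {4,5,6,7,8}->{}; X {2,3}->{}
Constraint 3 (W < Y) on D(W)={5,6,7} D(Y)={3,4}: W {5,6,7}->{}; Y {3,4}->{}
So after all 3 constraints: D(Z) = {}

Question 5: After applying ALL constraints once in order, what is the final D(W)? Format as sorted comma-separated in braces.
Answer: {}

Derivation:
Constraint 1 (X < Y) on D(X)={2,3,4,6,7,8} D(Y)={2,3,4}: X {2,3,4,6,7,8}->{2,3}; Y {2,3,4}->{3,4}
Constraint 2 (Z < X) on D(Z)={4,5,6,7,8} D(X)={2,3}: Z {4,5,6,7,8}->{}; X {2,3}->{}
Constraint 3 (W < Y) on D(W)={5,6,7} D(Y)={3,4}: W {5,6,7}->{}; Y {3,4}->{}
So after all 3 constraints: D(W) = {}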